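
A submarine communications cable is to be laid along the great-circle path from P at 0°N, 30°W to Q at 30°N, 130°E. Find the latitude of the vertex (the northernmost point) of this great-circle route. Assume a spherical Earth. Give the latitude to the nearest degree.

≈ 59°N

The great circle lies in the plane with unit normal n̂ = (p₁ × p₂)/|p₁ × p₂|.
Here n̂_z ≈ +0.510; the vertex latitude is φ_max = arccos|n̂_z| ≈ 59.4°.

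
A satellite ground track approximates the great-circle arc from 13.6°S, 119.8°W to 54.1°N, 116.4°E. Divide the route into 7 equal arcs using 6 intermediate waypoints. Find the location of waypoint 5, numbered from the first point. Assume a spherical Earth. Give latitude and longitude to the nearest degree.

The haversine formula gives a central angle δ ≈ 2.103 rad (120.5°) between the endpoints.
Interpolate at f = 5/7 with slerp weights a = sin((1−f)δ)/sin δ ≈ 0.656, b = sin(fδ)/sin δ ≈ 1.158.
p = a·p₁ + b·p₂ ≈ (-0.619, 0.055, 0.784); φ = arcsin(p_z) ≈ 51.59°, λ = atan2(p_y, p_x) ≈ 174.95°.

≈ 52°N, 175°E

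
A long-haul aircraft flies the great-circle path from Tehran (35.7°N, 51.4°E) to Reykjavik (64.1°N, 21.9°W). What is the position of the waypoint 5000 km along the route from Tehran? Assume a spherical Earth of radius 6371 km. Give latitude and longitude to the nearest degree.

≈ 64°N, 8°W

The haversine formula gives a central angle δ ≈ 0.893 rad (51.2°) between the endpoints. The total great-circle distance is δ·R ≈ 0.893 × 6371 ≈ 5691 km, so the target fraction is f = 5000/5691 ≈ 0.879.
Interpolate at f ≈ 0.879 with slerp weights a = sin((1−f)δ)/sin δ ≈ 0.139, b = sin(fδ)/sin δ ≈ 0.907.
p = a·p₁ + b·p₂ ≈ (0.438, -0.060, 0.897); φ = arcsin(p_z) ≈ 63.77°, λ = atan2(p_y, p_x) ≈ -7.75°.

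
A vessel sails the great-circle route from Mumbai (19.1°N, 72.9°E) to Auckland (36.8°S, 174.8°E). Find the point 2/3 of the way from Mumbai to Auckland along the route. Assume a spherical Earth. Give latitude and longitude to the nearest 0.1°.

Convert each endpoint to a unit vector on the sphere (x = cos φ cos λ, y = cos φ sin λ, z = sin φ).
The central angle between the endpoints is δ = arccos(p₁·p₂) ≈ 1.931 rad (110.6°).
Interpolate at f = 2/3 with slerp weights a = sin((1−f)δ)/sin δ ≈ 0.641, b = sin(fδ)/sin δ ≈ 1.026.
p = a·p₁ + b·p₂ ≈ (-0.640, 0.653, -0.405); φ = arcsin(p_z) ≈ -23.87°, λ = atan2(p_y, p_x) ≈ 134.40°.

≈ 23.9°S, 134.4°E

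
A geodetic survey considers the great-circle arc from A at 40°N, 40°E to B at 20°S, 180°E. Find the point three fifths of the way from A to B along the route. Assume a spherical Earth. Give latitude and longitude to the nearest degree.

≈ 18°N, 138°E

From cos δ = sin φ₁ sin φ₂ + cos φ₁ cos φ₂ cos Δλ, the central angle is δ ≈ 2.452 rad (140.5°).
Interpolate at f = 3/5 with slerp weights a = sin((1−f)δ)/sin δ ≈ 1.305, b = sin(fδ)/sin δ ≈ 1.563.
p = a·p₁ + b·p₂ ≈ (-0.703, 0.643, 0.304); φ = arcsin(p_z) ≈ 17.72°, λ = atan2(p_y, p_x) ≈ 137.56°.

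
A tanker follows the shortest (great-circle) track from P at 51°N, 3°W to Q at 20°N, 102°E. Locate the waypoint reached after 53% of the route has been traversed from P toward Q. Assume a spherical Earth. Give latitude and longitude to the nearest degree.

Write both endpoints as unit vectors p₁, p₂ with components (cos φ cos λ, cos φ sin λ, sin φ).
The central angle between the endpoints is δ = arccos(p₁·p₂) ≈ 1.458 rad (83.5°).
Interpolate at f = 0.53 with slerp weights a = sin((1−f)δ)/sin δ ≈ 0.637, b = sin(fδ)/sin δ ≈ 0.703.
p = a·p₁ + b·p₂ ≈ (0.263, 0.625, 0.735); φ = arcsin(p_z) ≈ 47.33°, λ = atan2(p_y, p_x) ≈ 67.17°.

≈ 47°N, 67°E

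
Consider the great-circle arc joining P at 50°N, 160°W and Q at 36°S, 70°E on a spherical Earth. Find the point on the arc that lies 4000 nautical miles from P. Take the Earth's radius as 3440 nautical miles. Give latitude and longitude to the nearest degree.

≈ 19°N, 124°E

The haversine formula gives a central angle δ ≈ 2.473 rad (141.7°) between the endpoints. The total great-circle distance is δ·R ≈ 2.473 × 3440 ≈ 8506 nmi, so the target fraction is f = 4000/8506 ≈ 0.470.
Interpolate at f ≈ 0.470 with slerp weights a = sin((1−f)δ)/sin δ ≈ 1.558, b = sin(fδ)/sin δ ≈ 1.480.
p = a·p₁ + b·p₂ ≈ (-0.532, 0.783, 0.323); φ = arcsin(p_z) ≈ 18.87°, λ = atan2(p_y, p_x) ≈ 124.18°.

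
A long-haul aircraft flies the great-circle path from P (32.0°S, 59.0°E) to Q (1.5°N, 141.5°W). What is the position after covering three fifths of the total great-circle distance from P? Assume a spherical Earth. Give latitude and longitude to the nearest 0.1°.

From cos δ = sin φ₁ sin φ₂ + cos φ₁ cos φ₂ cos Δλ, the central angle is δ ≈ 2.511 rad (143.9°).
Interpolate at f = 3/5 with slerp weights a = sin((1−f)δ)/sin δ ≈ 1.432, b = sin(fδ)/sin δ ≈ 1.694.
p = a·p₁ + b·p₂ ≈ (-0.699, -0.013, -0.715); φ = arcsin(p_z) ≈ -45.61°, λ = atan2(p_y, p_x) ≈ -178.95°.

≈ (45.6°S, 178.9°W)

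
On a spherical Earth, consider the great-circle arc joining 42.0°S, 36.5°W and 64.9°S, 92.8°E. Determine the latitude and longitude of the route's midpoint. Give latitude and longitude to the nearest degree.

≈ 70°S, 2°W

Convert each endpoint to a unit vector on the sphere (x = cos φ cos λ, y = cos φ sin λ, z = sin φ).
The central angle between the endpoints is δ = arccos(p₁·p₂) ≈ 1.152 rad (66.0°).
Interpolate at f = 1/2 with slerp weights a = sin((1−f)δ)/sin δ ≈ 0.596, b = sin(fδ)/sin δ ≈ 0.596.
p = a·p₁ + b·p₂ ≈ (0.344, -0.011, -0.939); φ = arcsin(p_z) ≈ -69.88°, λ = atan2(p_y, p_x) ≈ -1.82°.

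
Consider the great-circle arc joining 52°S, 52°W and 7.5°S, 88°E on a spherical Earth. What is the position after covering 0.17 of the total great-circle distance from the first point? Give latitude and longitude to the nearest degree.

From cos δ = sin φ₁ sin φ₂ + cos φ₁ cos φ₂ cos Δλ, the central angle is δ ≈ 1.944 rad (111.4°).
Interpolate at f = 0.17 with slerp weights a = sin((1−f)δ)/sin δ ≈ 1.073, b = sin(fδ)/sin δ ≈ 0.349.
p = a·p₁ + b·p₂ ≈ (0.419, -0.175, -0.891); φ = arcsin(p_z) ≈ -63.00°, λ = atan2(p_y, p_x) ≈ -22.71°.

≈ 63°S, 23°W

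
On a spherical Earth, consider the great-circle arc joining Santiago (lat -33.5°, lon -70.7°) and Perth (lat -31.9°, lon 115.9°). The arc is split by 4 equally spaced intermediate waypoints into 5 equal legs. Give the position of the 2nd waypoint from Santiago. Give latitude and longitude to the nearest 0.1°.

≈ lat -78.2°, lon -92.7°

Write both endpoints as unit vectors p₁, p₂ with components (cos φ cos λ, cos φ sin λ, sin φ).
The central angle between the endpoints is δ = arccos(p₁·p₂) ≈ 1.995 rad (114.3°).
Interpolate at f = 2/5 with slerp weights a = sin((1−f)δ)/sin δ ≈ 1.021, b = sin(fδ)/sin δ ≈ 0.786.
p = a·p₁ + b·p₂ ≈ (-0.010, -0.204, -0.979); φ = arcsin(p_z) ≈ -78.22°, λ = atan2(p_y, p_x) ≈ -92.75°.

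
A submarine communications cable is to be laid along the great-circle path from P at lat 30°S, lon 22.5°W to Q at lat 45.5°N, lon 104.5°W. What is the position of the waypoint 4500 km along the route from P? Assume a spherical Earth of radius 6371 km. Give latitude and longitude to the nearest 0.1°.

The haversine formula gives a central angle δ ≈ 1.846 rad (105.8°) between the endpoints. The total great-circle distance is δ·R ≈ 1.846 × 6371 ≈ 11764 km, so the target fraction is f = 4500/11764 ≈ 0.383.
Interpolate at f ≈ 0.383 with slerp weights a = sin((1−f)δ)/sin δ ≈ 0.944, b = sin(fδ)/sin δ ≈ 0.675.
p = a·p₁ + b·p₂ ≈ (0.637, -0.771, 0.009); φ = arcsin(p_z) ≈ 0.51°, λ = atan2(p_y, p_x) ≈ -50.42°.

≈ lat 0.5°N, lon 50.4°W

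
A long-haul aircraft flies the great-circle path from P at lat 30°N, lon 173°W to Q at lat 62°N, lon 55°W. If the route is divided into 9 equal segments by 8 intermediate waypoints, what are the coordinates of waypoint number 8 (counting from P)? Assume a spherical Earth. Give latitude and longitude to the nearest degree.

≈ lat 66°N, lon 72°W

Write both endpoints as unit vectors p₁, p₂ with components (cos φ cos λ, cos φ sin λ, sin φ).
The central angle between the endpoints is δ = arccos(p₁·p₂) ≈ 1.317 rad (75.5°).
Interpolate at f = 8/9 with slerp weights a = sin((1−f)δ)/sin δ ≈ 0.151, b = sin(fδ)/sin δ ≈ 0.952.
p = a·p₁ + b·p₂ ≈ (0.127, -0.382, 0.916); φ = arcsin(p_z) ≈ 66.28°, λ = atan2(p_y, p_x) ≈ -71.64°.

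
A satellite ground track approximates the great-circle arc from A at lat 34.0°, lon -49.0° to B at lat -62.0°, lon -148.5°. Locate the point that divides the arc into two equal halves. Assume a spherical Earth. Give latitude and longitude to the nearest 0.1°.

≈ lat -20.1°, lon -80.6°

From cos δ = sin φ₁ sin φ₂ + cos φ₁ cos φ₂ cos Δλ, the central angle is δ ≈ 2.163 rad (123.9°).
Interpolate at f = 1/2 with slerp weights a = sin((1−f)δ)/sin δ ≈ 1.064, b = sin(fδ)/sin δ ≈ 1.064.
p = a·p₁ + b·p₂ ≈ (0.153, -0.926, -0.344); φ = arcsin(p_z) ≈ -20.14°, λ = atan2(p_y, p_x) ≈ -80.64°.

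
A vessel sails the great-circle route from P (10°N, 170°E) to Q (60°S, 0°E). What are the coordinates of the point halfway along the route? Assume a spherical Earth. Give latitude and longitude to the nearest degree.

≈ (54°S, 160°E)

Write both endpoints as unit vectors p₁, p₂ with components (cos φ cos λ, cos φ sin λ, sin φ).
The central angle between the endpoints is δ = arccos(p₁·p₂) ≈ 2.259 rad (129.4°).
Interpolate at f = 1/2 with slerp weights a = sin((1−f)δ)/sin δ ≈ 1.171, b = sin(fδ)/sin δ ≈ 1.171.
p = a·p₁ + b·p₂ ≈ (-0.550, 0.200, -0.811); φ = arcsin(p_z) ≈ -54.17°, λ = atan2(p_y, p_x) ≈ 160.00°.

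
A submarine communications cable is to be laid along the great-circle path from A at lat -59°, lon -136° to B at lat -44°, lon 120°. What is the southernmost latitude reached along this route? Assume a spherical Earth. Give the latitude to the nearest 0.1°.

≈ -65.4°

The great circle lies in the plane with unit normal n̂ = (p₁ × p₂)/|p₁ × p₂|.
Here n̂_z ≈ -0.417; the vertex latitude is φ_max = arccos|n̂_z| ≈ 65.4°.
Check via Clairaut: cos φ_max = |cos φ₁| · sin C = cos(59.0°)·sin(126.0°) ≈ 0.417, again giving ≈ 65.4°.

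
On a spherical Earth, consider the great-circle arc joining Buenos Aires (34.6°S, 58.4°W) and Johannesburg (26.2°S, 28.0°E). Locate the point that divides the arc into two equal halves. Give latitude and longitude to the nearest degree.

≈ (39°S, 13°W)

The haversine formula gives a central angle δ ≈ 1.269 rad (72.7°) between the endpoints.
Interpolate at f = 1/2 with slerp weights a = sin((1−f)δ)/sin δ ≈ 0.621, b = sin(fδ)/sin δ ≈ 0.621.
p = a·p₁ + b·p₂ ≈ (0.760, -0.174, -0.627); φ = arcsin(p_z) ≈ -38.81°, λ = atan2(p_y, p_x) ≈ -12.88°.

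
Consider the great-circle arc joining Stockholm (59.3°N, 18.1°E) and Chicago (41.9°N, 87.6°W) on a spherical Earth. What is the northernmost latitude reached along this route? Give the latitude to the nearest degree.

The great circle lies in the plane with unit normal n̂ = (p₁ × p₂)/|p₁ × p₂|.
Here n̂_z ≈ -0.415; the vertex latitude is φ_max = arccos|n̂_z| ≈ 65.5°.
Check via Clairaut: cos φ_max = |cos φ₁| · sin C = cos(59.3°)·sin(54.3°) ≈ 0.415, again giving ≈ 65.5°.

≈ 65°N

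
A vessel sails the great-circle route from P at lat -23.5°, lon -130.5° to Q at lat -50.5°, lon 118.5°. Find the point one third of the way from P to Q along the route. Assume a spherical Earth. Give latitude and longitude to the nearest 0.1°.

≈ lat -44.3°, lon -153.6°

From cos δ = sin φ₁ sin φ₂ + cos φ₁ cos φ₂ cos Δλ, the central angle is δ ≈ 1.472 rad (84.3°).
Interpolate at f = 1/3 with slerp weights a = sin((1−f)δ)/sin δ ≈ 0.835, b = sin(fδ)/sin δ ≈ 0.474.
p = a·p₁ + b·p₂ ≈ (-0.641, -0.318, -0.698); φ = arcsin(p_z) ≈ -44.30°, λ = atan2(p_y, p_x) ≈ -153.64°.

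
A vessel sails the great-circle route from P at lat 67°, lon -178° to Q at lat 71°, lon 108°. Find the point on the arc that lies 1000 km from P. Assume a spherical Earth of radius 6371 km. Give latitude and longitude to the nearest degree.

≈ lat 72°, lon 160°

Convert each endpoint to a unit vector on the sphere (x = cos φ cos λ, y = cos φ sin λ, z = sin φ).
The central angle between the endpoints is δ = arccos(p₁·p₂) ≈ 0.438 rad (25.1°). The total great-circle distance is δ·R ≈ 0.438 × 6371 ≈ 2793 km, so the target fraction is f = 1000/2793 ≈ 0.358.
Interpolate at f ≈ 0.358 with slerp weights a = sin((1−f)δ)/sin δ ≈ 0.654, b = sin(fδ)/sin δ ≈ 0.368.
p = a·p₁ + b·p₂ ≈ (-0.293, 0.105, 0.950); φ = arcsin(p_z) ≈ 71.89°, λ = atan2(p_y, p_x) ≈ 160.24°.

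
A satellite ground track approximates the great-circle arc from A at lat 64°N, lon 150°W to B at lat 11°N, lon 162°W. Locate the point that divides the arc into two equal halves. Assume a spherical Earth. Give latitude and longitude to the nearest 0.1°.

≈ lat 37.6°N, lon 158.3°W

Write both endpoints as unit vectors p₁, p₂ with components (cos φ cos λ, cos φ sin λ, sin φ).
The central angle between the endpoints is δ = arccos(p₁·p₂) ≈ 0.937 rad (53.7°).
Interpolate at f = 1/2 with slerp weights a = sin((1−f)δ)/sin δ ≈ 0.560, b = sin(fδ)/sin δ ≈ 0.560.
p = a·p₁ + b·p₂ ≈ (-0.736, -0.293, 0.611); φ = arcsin(p_z) ≈ 37.63°, λ = atan2(p_y, p_x) ≈ -158.30°.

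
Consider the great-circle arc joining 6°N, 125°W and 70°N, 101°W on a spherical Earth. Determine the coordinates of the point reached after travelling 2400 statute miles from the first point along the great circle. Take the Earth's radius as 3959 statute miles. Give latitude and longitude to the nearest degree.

≈ 40°N, 118°W

Write both endpoints as unit vectors p₁, p₂ with components (cos φ cos λ, cos φ sin λ, sin φ).
The central angle between the endpoints is δ = arccos(p₁·p₂) ≈ 1.149 rad (65.9°). The total great-circle distance is δ·R ≈ 1.149 × 3959 ≈ 4551 mi, so the target fraction is f = 2400/4551 ≈ 0.527.
Interpolate at f ≈ 0.527 with slerp weights a = sin((1−f)δ)/sin δ ≈ 0.566, b = sin(fδ)/sin δ ≈ 0.624.
p = a·p₁ + b·p₂ ≈ (-0.364, -0.671, 0.646); φ = arcsin(p_z) ≈ 40.23°, λ = atan2(p_y, p_x) ≈ -118.47°.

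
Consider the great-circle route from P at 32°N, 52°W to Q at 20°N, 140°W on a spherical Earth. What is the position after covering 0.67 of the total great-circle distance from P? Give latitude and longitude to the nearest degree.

Convert each endpoint to a unit vector on the sphere (x = cos φ cos λ, y = cos φ sin λ, z = sin φ).
The central angle between the endpoints is δ = arccos(p₁·p₂) ≈ 1.360 rad (77.9°).
Interpolate at f = 0.67 with slerp weights a = sin((1−f)δ)/sin δ ≈ 0.444, b = sin(fδ)/sin δ ≈ 0.808.
p = a·p₁ + b·p₂ ≈ (-0.350, -0.785, 0.512); φ = arcsin(p_z) ≈ 30.77°, λ = atan2(p_y, p_x) ≈ -114.04°.

≈ 31°N, 114°W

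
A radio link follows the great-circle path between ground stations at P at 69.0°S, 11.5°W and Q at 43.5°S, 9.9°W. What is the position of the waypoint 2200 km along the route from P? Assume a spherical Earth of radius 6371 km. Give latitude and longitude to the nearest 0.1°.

≈ 49.2°S, 10.1°W

Convert each endpoint to a unit vector on the sphere (x = cos φ cos λ, y = cos φ sin λ, z = sin φ).
The central angle between the endpoints is δ = arccos(p₁·p₂) ≈ 0.445 rad (25.5°). The total great-circle distance is δ·R ≈ 0.445 × 6371 ≈ 2837 km, so the target fraction is f = 2200/2837 ≈ 0.775.
Interpolate at f ≈ 0.775 with slerp weights a = sin((1−f)δ)/sin δ ≈ 0.232, b = sin(fδ)/sin δ ≈ 0.786.
p = a·p₁ + b·p₂ ≈ (0.643, -0.115, -0.757); φ = arcsin(p_z) ≈ -49.23°, λ = atan2(p_y, p_x) ≈ -10.10°.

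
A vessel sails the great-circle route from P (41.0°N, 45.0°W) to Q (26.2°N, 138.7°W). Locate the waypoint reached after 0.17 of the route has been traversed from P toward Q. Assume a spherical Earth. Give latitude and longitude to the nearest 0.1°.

Write both endpoints as unit vectors p₁, p₂ with components (cos φ cos λ, cos φ sin λ, sin φ).
The central angle between the endpoints is δ = arccos(p₁·p₂) ≈ 1.322 rad (75.8°).
Interpolate at f = 0.17 with slerp weights a = sin((1−f)δ)/sin δ ≈ 0.918, b = sin(fδ)/sin δ ≈ 0.230.
p = a·p₁ + b·p₂ ≈ (0.335, -0.626, 0.704); φ = arcsin(p_z) ≈ 44.75°, λ = atan2(p_y, p_x) ≈ -61.85°.

≈ (44.7°N, 61.9°W)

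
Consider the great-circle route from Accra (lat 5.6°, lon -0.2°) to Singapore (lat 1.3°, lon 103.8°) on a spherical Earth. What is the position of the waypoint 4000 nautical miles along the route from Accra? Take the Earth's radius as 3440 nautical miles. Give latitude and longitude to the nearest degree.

Write both endpoints as unit vectors p₁, p₂ with components (cos φ cos λ, cos φ sin λ, sin φ).
The central angle between the endpoints is δ = arccos(p₁·p₂) ≈ 1.812 rad (103.8°). The total great-circle distance is δ·R ≈ 1.812 × 3440 ≈ 6232 nmi, so the target fraction is f = 4000/6232 ≈ 0.642.
Interpolate at f ≈ 0.642 with slerp weights a = sin((1−f)δ)/sin δ ≈ 0.622, b = sin(fδ)/sin δ ≈ 0.945.
p = a·p₁ + b·p₂ ≈ (0.394, 0.916, 0.082); φ = arcsin(p_z) ≈ 4.71°, λ = atan2(p_y, p_x) ≈ 66.72°.

≈ lat 5°, lon 67°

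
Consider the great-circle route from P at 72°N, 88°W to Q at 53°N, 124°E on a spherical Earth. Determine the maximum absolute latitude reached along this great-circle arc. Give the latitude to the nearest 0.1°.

The great circle lies in the plane with unit normal n̂ = (p₁ × p₂)/|p₁ × p₂|.
Here n̂_z ≈ -0.123; the vertex latitude is φ_max = arccos|n̂_z| ≈ 82.9°.
Check via Clairaut: cos φ_max = |cos φ₁| · sin C = cos(72.0°)·sin(23.5°) ≈ 0.123, again giving ≈ 82.9°.

≈ 82.9°N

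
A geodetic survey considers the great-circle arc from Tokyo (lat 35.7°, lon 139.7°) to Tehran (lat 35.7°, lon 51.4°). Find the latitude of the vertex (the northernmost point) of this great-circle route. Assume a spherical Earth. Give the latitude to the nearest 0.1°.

≈ 45.0°

The great circle lies in the plane with unit normal n̂ = (p₁ × p₂)/|p₁ × p₂|.
Here n̂_z ≈ -0.707; the vertex latitude is φ_max = arccos|n̂_z| ≈ 45.0°.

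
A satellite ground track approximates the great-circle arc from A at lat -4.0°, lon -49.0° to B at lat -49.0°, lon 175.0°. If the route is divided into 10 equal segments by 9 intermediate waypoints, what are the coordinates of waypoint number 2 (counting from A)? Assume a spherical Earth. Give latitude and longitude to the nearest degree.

≈ lat -24°, lon -61°

The haversine formula gives a central angle δ ≈ 2.002 rad (114.7°) between the endpoints.
Interpolate at f = 2/10 with slerp weights a = sin((1−f)δ)/sin δ ≈ 1.100, b = sin(fδ)/sin δ ≈ 0.429.
p = a·p₁ + b·p₂ ≈ (0.440, -0.804, -0.401); φ = arcsin(p_z) ≈ -23.62°, λ = atan2(p_y, p_x) ≈ -61.32°.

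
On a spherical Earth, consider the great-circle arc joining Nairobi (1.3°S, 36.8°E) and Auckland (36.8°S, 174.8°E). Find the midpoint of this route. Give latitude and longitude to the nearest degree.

≈ 43°S, 90°E

Convert each endpoint to a unit vector on the sphere (x = cos φ cos λ, y = cos φ sin λ, z = sin φ).
The central angle between the endpoints is δ = arccos(p₁·p₂) ≈ 2.191 rad (125.5°).
Interpolate at f = 1/2 with slerp weights a = sin((1−f)δ)/sin δ ≈ 1.093, b = sin(fδ)/sin δ ≈ 1.093.
p = a·p₁ + b·p₂ ≈ (0.003, 0.734, -0.679); φ = arcsin(p_z) ≈ -42.80°, λ = atan2(p_y, p_x) ≈ 89.74°.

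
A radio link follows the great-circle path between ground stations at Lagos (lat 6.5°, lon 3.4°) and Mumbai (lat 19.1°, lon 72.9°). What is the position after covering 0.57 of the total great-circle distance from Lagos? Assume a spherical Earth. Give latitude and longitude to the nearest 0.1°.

≈ lat 16.3°, lon 42.1°

From cos δ = sin φ₁ sin φ₂ + cos φ₁ cos φ₂ cos Δλ, the central angle is δ ≈ 1.196 rad (68.5°).
Interpolate at f = 0.57 with slerp weights a = sin((1−f)δ)/sin δ ≈ 0.529, b = sin(fδ)/sin δ ≈ 0.677.
p = a·p₁ + b·p₂ ≈ (0.712, 0.643, 0.281); φ = arcsin(p_z) ≈ 16.35°, λ = atan2(p_y, p_x) ≈ 42.06°.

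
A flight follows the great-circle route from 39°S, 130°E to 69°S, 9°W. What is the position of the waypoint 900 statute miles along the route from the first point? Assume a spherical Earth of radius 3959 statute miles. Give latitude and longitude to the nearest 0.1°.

The haversine formula gives a central angle δ ≈ 1.184 rad (67.8°) between the endpoints. The total great-circle distance is δ·R ≈ 1.184 × 3959 ≈ 4687 mi, so the target fraction is f = 900/4687 ≈ 0.192.
Interpolate at f ≈ 0.192 with slerp weights a = sin((1−f)δ)/sin δ ≈ 0.882, b = sin(fδ)/sin δ ≈ 0.243.
p = a·p₁ + b·p₂ ≈ (-0.355, 0.512, -0.783); φ = arcsin(p_z) ≈ -51.49°, λ = atan2(p_y, p_x) ≈ 124.73°.

≈ 51.5°S, 124.7°E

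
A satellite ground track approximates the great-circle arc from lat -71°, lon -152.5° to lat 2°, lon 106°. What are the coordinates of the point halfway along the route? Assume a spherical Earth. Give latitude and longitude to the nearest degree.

≈ lat -43°, lon 125°

Write both endpoints as unit vectors p₁, p₂ with components (cos φ cos λ, cos φ sin λ, sin φ).
The central angle between the endpoints is δ = arccos(p₁·p₂) ≈ 1.669 rad (95.6°).
Interpolate at f = 1/2 with slerp weights a = sin((1−f)δ)/sin δ ≈ 0.744, b = sin(fδ)/sin δ ≈ 0.744.
p = a·p₁ + b·p₂ ≈ (-0.420, 0.603, -0.678); φ = arcsin(p_z) ≈ -42.68°, λ = atan2(p_y, p_x) ≈ 124.85°.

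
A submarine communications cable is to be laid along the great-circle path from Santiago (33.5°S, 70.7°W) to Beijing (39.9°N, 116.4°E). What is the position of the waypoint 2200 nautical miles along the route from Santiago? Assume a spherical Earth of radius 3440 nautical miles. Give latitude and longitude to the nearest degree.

Write both endpoints as unit vectors p₁, p₂ with components (cos φ cos λ, cos φ sin λ, sin φ).
The central angle between the endpoints is δ = arccos(p₁·p₂) ≈ 2.992 rad (171.4°). The total great-circle distance is δ·R ≈ 2.992 × 3440 ≈ 10293 nmi, so the target fraction is f = 2200/10293 ≈ 0.214.
Interpolate at f ≈ 0.214 with slerp weights a = sin((1−f)δ)/sin δ ≈ 4.768, b = sin(fδ)/sin δ ≈ 4.010.
p = a·p₁ + b·p₂ ≈ (-0.054, -0.997, -0.059); φ = arcsin(p_z) ≈ -3.40°, λ = atan2(p_y, p_x) ≈ -93.09°.

≈ 3°S, 93°W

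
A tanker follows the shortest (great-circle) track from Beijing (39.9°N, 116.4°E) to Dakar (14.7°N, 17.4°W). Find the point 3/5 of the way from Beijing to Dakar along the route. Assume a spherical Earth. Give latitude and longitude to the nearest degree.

Convert each endpoint to a unit vector on the sphere (x = cos φ cos λ, y = cos φ sin λ, z = sin φ).
The central angle between the endpoints is δ = arccos(p₁·p₂) ≈ 1.929 rad (110.5°).
Interpolate at f = 3/5 with slerp weights a = sin((1−f)δ)/sin δ ≈ 0.745, b = sin(fδ)/sin δ ≈ 0.978.
p = a·p₁ + b·p₂ ≈ (0.649, 0.229, 0.726); φ = arcsin(p_z) ≈ 46.54°, λ = atan2(p_y, p_x) ≈ 19.43°.

≈ 47°N, 19°E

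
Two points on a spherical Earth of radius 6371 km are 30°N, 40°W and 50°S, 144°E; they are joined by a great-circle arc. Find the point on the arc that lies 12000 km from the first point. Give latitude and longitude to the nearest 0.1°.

Convert each endpoint to a unit vector on the sphere (x = cos φ cos λ, y = cos φ sin λ, z = sin φ).
The central angle between the endpoints is δ = arccos(p₁·p₂) ≈ 2.789 rad (159.8°). The total great-circle distance is δ·R ≈ 2.789 × 6371 ≈ 17766 km, so the target fraction is f = 12000/17766 ≈ 0.675.
Interpolate at f ≈ 0.675 with slerp weights a = sin((1−f)δ)/sin δ ≈ 2.275, b = sin(fδ)/sin δ ≈ 2.752.
p = a·p₁ + b·p₂ ≈ (0.078, -0.226, -0.971); φ = arcsin(p_z) ≈ -76.14°, λ = atan2(p_y, p_x) ≈ -71.01°.

≈ 76.1°S, 71.0°W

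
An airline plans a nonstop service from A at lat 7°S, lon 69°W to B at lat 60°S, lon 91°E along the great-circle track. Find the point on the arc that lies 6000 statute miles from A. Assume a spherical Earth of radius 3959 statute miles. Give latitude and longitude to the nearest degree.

Write both endpoints as unit vectors p₁, p₂ with components (cos φ cos λ, cos φ sin λ, sin φ).
The central angle between the endpoints is δ = arccos(p₁·p₂) ≈ 1.940 rad (111.1°). The total great-circle distance is δ·R ≈ 1.940 × 3959 ≈ 7680 mi, so the target fraction is f = 6000/7680 ≈ 0.781.
Interpolate at f ≈ 0.781 with slerp weights a = sin((1−f)δ)/sin δ ≈ 0.442, b = sin(fδ)/sin δ ≈ 1.071.
p = a·p₁ + b·p₂ ≈ (0.148, 0.126, -0.981); φ = arcsin(p_z) ≈ -78.80°, λ = atan2(p_y, p_x) ≈ 40.49°.

≈ lat 79°S, lon 40°E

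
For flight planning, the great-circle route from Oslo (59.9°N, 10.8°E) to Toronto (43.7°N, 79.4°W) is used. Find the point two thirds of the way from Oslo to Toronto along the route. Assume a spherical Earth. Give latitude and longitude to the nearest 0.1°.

≈ 56.1°N, 59.4°W

Convert each endpoint to a unit vector on the sphere (x = cos φ cos λ, y = cos φ sin λ, z = sin φ).
The central angle between the endpoints is δ = arccos(p₁·p₂) ≈ 0.932 rad (53.4°).
Interpolate at f = 2/3 with slerp weights a = sin((1−f)δ)/sin δ ≈ 0.381, b = sin(fδ)/sin δ ≈ 0.725.
p = a·p₁ + b·p₂ ≈ (0.284, -0.479, 0.830); φ = arcsin(p_z) ≈ 56.13°, λ = atan2(p_y, p_x) ≈ -59.36°.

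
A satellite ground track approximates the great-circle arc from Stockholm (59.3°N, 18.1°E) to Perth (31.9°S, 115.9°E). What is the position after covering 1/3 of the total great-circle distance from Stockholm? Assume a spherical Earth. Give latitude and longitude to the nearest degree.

The haversine formula gives a central angle δ ≈ 2.110 rad (120.9°) between the endpoints.
Interpolate at f = 1/3 with slerp weights a = sin((1−f)δ)/sin δ ≈ 1.149, b = sin(fδ)/sin δ ≈ 0.753.
p = a·p₁ + b·p₂ ≈ (0.278, 0.758, 0.590); φ = arcsin(p_z) ≈ 36.17°, λ = atan2(p_y, p_x) ≈ 69.83°.

≈ 36°N, 70°E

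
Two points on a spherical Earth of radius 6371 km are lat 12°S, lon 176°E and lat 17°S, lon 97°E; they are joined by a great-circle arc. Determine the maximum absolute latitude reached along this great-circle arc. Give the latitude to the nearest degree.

≈ 19°S

The great circle lies in the plane with unit normal n̂ = (p₁ × p₂)/|p₁ × p₂|.
Here n̂_z ≈ -0.946; the vertex latitude is φ_max = arccos|n̂_z| ≈ 19.0°.
Check via Clairaut: cos φ_max = |cos φ₁| · sin C = cos(12.0°)·sin(104.8°) ≈ 0.946, again giving ≈ 19.0°.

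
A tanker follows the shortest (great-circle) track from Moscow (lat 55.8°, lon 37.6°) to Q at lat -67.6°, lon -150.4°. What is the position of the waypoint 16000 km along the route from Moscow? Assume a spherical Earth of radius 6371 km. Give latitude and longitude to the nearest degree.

Convert each endpoint to a unit vector on the sphere (x = cos φ cos λ, y = cos φ sin λ, z = sin φ).
The central angle between the endpoints is δ = arccos(p₁·p₂) ≈ 2.926 rad (167.6°). The total great-circle distance is δ·R ≈ 2.926 × 6371 ≈ 18640 km, so the target fraction is f = 16000/18640 ≈ 0.858.
Interpolate at f ≈ 0.858 with slerp weights a = sin((1−f)δ)/sin δ ≈ 1.879, b = sin(fδ)/sin δ ≈ 2.751.
p = a·p₁ + b·p₂ ≈ (-0.075, 0.127, -0.989); φ = arcsin(p_z) ≈ -81.55°, λ = atan2(p_y, p_x) ≈ 120.52°.

≈ lat -82°, lon 121°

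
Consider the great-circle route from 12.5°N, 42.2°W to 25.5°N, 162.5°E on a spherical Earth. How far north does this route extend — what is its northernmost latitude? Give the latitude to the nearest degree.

≈ 59°N

The great circle lies in the plane with unit normal n̂ = (p₁ × p₂)/|p₁ × p₂|.
Here n̂_z ≈ -0.521; the vertex latitude is φ_max = arccos|n̂_z| ≈ 58.6°.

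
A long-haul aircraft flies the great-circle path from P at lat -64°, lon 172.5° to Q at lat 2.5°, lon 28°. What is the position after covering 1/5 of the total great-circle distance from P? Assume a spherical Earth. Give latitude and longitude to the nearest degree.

Convert each endpoint to a unit vector on the sphere (x = cos φ cos λ, y = cos φ sin λ, z = sin φ).
The central angle between the endpoints is δ = arccos(p₁·p₂) ≈ 1.978 rad (113.3°).
Interpolate at f = 1/5 with slerp weights a = sin((1−f)δ)/sin δ ≈ 1.089, b = sin(fδ)/sin δ ≈ 0.420.
p = a·p₁ + b·p₂ ≈ (-0.103, 0.259, -0.960); φ = arcsin(p_z) ≈ -73.81°, λ = atan2(p_y, p_x) ≈ 111.71°.

≈ lat -74°, lon 112°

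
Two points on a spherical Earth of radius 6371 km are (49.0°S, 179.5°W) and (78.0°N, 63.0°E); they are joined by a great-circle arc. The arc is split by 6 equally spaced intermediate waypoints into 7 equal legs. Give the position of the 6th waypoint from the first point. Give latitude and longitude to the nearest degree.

≈ (69°N, 134°E)

The haversine formula gives a central angle δ ≈ 2.500 rad (143.2°) between the endpoints.
Interpolate at f = 6/7 with slerp weights a = sin((1−f)δ)/sin δ ≈ 0.584, b = sin(fδ)/sin δ ≈ 1.405.
p = a·p₁ + b·p₂ ≈ (-0.251, 0.257, 0.933); φ = arcsin(p_z) ≈ 68.96°, λ = atan2(p_y, p_x) ≈ 134.29°.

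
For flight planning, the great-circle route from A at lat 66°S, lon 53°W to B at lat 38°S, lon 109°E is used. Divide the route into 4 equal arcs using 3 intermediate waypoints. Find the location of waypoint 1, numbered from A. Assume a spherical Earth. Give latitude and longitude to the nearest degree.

From cos δ = sin φ₁ sin φ₂ + cos φ₁ cos φ₂ cos Δλ, the central angle is δ ≈ 1.310 rad (75.1°).
Interpolate at f = 1/4 with slerp weights a = sin((1−f)δ)/sin δ ≈ 0.861, b = sin(fδ)/sin δ ≈ 0.333.
p = a·p₁ + b·p₂ ≈ (0.125, -0.032, -0.992); φ = arcsin(p_z) ≈ -82.57°, λ = atan2(p_y, p_x) ≈ -14.15°.

≈ lat 83°S, lon 14°W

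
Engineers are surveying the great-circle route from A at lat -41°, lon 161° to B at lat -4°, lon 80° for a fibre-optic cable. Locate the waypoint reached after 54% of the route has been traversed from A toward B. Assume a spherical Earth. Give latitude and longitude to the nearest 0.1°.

From cos δ = sin φ₁ sin φ₂ + cos φ₁ cos φ₂ cos Δλ, the central angle is δ ≈ 1.407 rad (80.6°).
Interpolate at f = 0.54 with slerp weights a = sin((1−f)δ)/sin δ ≈ 0.611, b = sin(fδ)/sin δ ≈ 0.698.
p = a·p₁ + b·p₂ ≈ (-0.315, 0.836, -0.450); φ = arcsin(p_z) ≈ -26.72°, λ = atan2(p_y, p_x) ≈ 110.66°.

≈ lat -26.7°, lon 110.7°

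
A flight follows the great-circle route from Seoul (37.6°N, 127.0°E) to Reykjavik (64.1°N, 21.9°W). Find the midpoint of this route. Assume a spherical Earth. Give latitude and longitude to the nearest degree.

≈ 73°N, 99°E

The haversine formula gives a central angle δ ≈ 1.316 rad (75.4°) between the endpoints.
Interpolate at f = 1/2 with slerp weights a = sin((1−f)δ)/sin δ ≈ 0.632, b = sin(fδ)/sin δ ≈ 0.632.
p = a·p₁ + b·p₂ ≈ (-0.045, 0.297, 0.954); φ = arcsin(p_z) ≈ 72.53°, λ = atan2(p_y, p_x) ≈ 98.66°.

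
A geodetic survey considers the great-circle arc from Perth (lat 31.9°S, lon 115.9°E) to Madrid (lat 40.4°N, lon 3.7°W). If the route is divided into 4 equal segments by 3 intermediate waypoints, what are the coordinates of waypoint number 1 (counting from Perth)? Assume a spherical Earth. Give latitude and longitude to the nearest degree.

≈ lat 13°S, lon 86°E

Write both endpoints as unit vectors p₁, p₂ with components (cos φ cos λ, cos φ sin λ, sin φ).
The central angle between the endpoints is δ = arccos(p₁·p₂) ≈ 2.294 rad (131.4°).
Interpolate at f = 1/4 with slerp weights a = sin((1−f)δ)/sin δ ≈ 1.319, b = sin(fδ)/sin δ ≈ 0.724.
p = a·p₁ + b·p₂ ≈ (0.061, 0.972, -0.228); φ = arcsin(p_z) ≈ -13.17°, λ = atan2(p_y, p_x) ≈ 86.41°.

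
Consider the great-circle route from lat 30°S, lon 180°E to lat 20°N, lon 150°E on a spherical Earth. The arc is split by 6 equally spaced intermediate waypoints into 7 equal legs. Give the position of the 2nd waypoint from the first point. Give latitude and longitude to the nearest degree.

From cos δ = sin φ₁ sin φ₂ + cos φ₁ cos φ₂ cos Δλ, the central angle is δ ≈ 1.008 rad (57.7°).
Interpolate at f = 2/7 with slerp weights a = sin((1−f)δ)/sin δ ≈ 0.780, b = sin(fδ)/sin δ ≈ 0.336.
p = a·p₁ + b·p₂ ≈ (-0.948, 0.158, -0.275); φ = arcsin(p_z) ≈ -15.96°, λ = atan2(p_y, p_x) ≈ 170.55°.

≈ lat 16°S, lon 171°E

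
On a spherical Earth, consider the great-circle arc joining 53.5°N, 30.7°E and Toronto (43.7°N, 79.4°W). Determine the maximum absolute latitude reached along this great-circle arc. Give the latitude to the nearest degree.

The great circle lies in the plane with unit normal n̂ = (p₁ × p₂)/|p₁ × p₂|.
Here n̂_z ≈ -0.442; the vertex latitude is φ_max = arccos|n̂_z| ≈ 63.8°.
Check via Clairaut: cos φ_max = |cos φ₁| · sin C = cos(53.5°)·sin(48.0°) ≈ 0.442, again giving ≈ 63.8°.

≈ 64°N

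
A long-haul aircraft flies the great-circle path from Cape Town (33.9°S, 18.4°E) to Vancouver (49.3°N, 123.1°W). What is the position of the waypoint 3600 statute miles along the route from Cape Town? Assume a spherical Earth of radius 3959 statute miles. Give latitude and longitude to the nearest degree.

≈ 5°N, 19°W

Write both endpoints as unit vectors p₁, p₂ with components (cos φ cos λ, cos φ sin λ, sin φ).
The central angle between the endpoints is δ = arccos(p₁·p₂) ≈ 2.580 rad (147.8°). The total great-circle distance is δ·R ≈ 2.580 × 3959 ≈ 10214 mi, so the target fraction is f = 3600/10214 ≈ 0.352.
Interpolate at f ≈ 0.352 with slerp weights a = sin((1−f)δ)/sin δ ≈ 1.869, b = sin(fδ)/sin δ ≈ 1.482.
p = a·p₁ + b·p₂ ≈ (0.944, -0.320, 0.081); φ = arcsin(p_z) ≈ 4.66°, λ = atan2(p_y, p_x) ≈ -18.72°.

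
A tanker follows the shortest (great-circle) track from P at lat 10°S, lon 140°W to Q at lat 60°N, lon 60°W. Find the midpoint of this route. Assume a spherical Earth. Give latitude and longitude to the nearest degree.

≈ lat 30°N, lon 115°W

Convert each endpoint to a unit vector on the sphere (x = cos φ cos λ, y = cos φ sin λ, z = sin φ).
The central angle between the endpoints is δ = arccos(p₁·p₂) ≈ 1.636 rad (93.7°).
Interpolate at f = 1/2 with slerp weights a = sin((1−f)δ)/sin δ ≈ 0.731, b = sin(fδ)/sin δ ≈ 0.731.
p = a·p₁ + b·p₂ ≈ (-0.369, -0.780, 0.506); φ = arcsin(p_z) ≈ 30.42°, λ = atan2(p_y, p_x) ≈ -115.32°.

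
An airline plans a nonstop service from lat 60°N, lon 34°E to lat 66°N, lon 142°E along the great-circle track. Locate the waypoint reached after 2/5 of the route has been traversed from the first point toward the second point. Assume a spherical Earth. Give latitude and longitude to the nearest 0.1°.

Write both endpoints as unit vectors p₁, p₂ with components (cos φ cos λ, cos φ sin λ, sin φ).
The central angle between the endpoints is δ = arccos(p₁·p₂) ≈ 0.755 rad (43.3°).
Interpolate at f = 2/5 with slerp weights a = sin((1−f)δ)/sin δ ≈ 0.639, b = sin(fδ)/sin δ ≈ 0.434.
p = a·p₁ + b·p₂ ≈ (0.126, 0.287, 0.950); φ = arcsin(p_z) ≈ 71.73°, λ = atan2(p_y, p_x) ≈ 66.38°.

≈ lat 71.7°N, lon 66.4°E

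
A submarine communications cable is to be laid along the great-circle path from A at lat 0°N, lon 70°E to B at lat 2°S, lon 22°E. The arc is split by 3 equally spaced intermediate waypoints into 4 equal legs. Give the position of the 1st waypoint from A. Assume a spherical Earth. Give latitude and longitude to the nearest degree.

≈ lat 1°S, lon 58°E

Convert each endpoint to a unit vector on the sphere (x = cos φ cos λ, y = cos φ sin λ, z = sin φ).
The central angle between the endpoints is δ = arccos(p₁·p₂) ≈ 0.838 rad (48.0°).
Interpolate at f = 1/4 with slerp weights a = sin((1−f)δ)/sin δ ≈ 0.791, b = sin(fδ)/sin δ ≈ 0.280.
p = a·p₁ + b·p₂ ≈ (0.530, 0.848, -0.010); φ = arcsin(p_z) ≈ -0.56°, λ = atan2(p_y, p_x) ≈ 58.00°.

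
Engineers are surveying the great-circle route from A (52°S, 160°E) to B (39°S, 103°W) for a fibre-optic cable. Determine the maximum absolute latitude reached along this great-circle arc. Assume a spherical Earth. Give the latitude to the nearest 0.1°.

≈ 58.1°S

The great circle lies in the plane with unit normal n̂ = (p₁ × p₂)/|p₁ × p₂|.
Here n̂_z ≈ +0.528; the vertex latitude is φ_max = arccos|n̂_z| ≈ 58.1°.
Check via Clairaut: cos φ_max = |cos φ₁| · sin C = cos(52.0°)·sin(120.9°) ≈ 0.528, again giving ≈ 58.1°.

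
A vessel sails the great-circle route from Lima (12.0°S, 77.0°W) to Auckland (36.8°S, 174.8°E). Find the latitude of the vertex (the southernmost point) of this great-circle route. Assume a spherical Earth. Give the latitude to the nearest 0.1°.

≈ 41.5°S

The great circle lies in the plane with unit normal n̂ = (p₁ × p₂)/|p₁ × p₂|.
Here n̂_z ≈ -0.749; the vertex latitude is φ_max = arccos|n̂_z| ≈ 41.5°.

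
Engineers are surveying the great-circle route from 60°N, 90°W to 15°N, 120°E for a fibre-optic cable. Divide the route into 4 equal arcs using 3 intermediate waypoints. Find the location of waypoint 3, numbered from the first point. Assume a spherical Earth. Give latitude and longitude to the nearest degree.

The haversine formula gives a central angle δ ≈ 1.766 rad (101.2°) between the endpoints.
Interpolate at f = 3/4 with slerp weights a = sin((1−f)δ)/sin δ ≈ 0.436, b = sin(fδ)/sin δ ≈ 0.989.
p = a·p₁ + b·p₂ ≈ (-0.477, 0.609, 0.633); φ = arcsin(p_z) ≈ 39.28°, λ = atan2(p_y, p_x) ≈ 128.09°.

≈ 39°N, 128°E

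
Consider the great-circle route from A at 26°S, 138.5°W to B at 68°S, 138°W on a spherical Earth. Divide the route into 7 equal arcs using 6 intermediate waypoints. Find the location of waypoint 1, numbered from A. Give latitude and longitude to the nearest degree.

Convert each endpoint to a unit vector on the sphere (x = cos φ cos λ, y = cos φ sin λ, z = sin φ).
The central angle between the endpoints is δ = arccos(p₁·p₂) ≈ 0.733 rad (42.0°).
Interpolate at f = 1/7 with slerp weights a = sin((1−f)δ)/sin δ ≈ 0.878, b = sin(fδ)/sin δ ≈ 0.156.
p = a·p₁ + b·p₂ ≈ (-0.635, -0.562, -0.530); φ = arcsin(p_z) ≈ -32.00°, λ = atan2(p_y, p_x) ≈ -138.47°.

≈ 32°S, 138°W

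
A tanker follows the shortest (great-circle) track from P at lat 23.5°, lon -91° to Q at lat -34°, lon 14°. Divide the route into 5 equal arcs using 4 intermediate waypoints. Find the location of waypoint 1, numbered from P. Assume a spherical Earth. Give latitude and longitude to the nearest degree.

≈ lat 11°, lon -70°

Write both endpoints as unit vectors p₁, p₂ with components (cos φ cos λ, cos φ sin λ, sin φ).
The central angle between the endpoints is δ = arccos(p₁·p₂) ≈ 2.004 rad (114.8°).
Interpolate at f = 1/5 with slerp weights a = sin((1−f)δ)/sin δ ≈ 1.101, b = sin(fδ)/sin δ ≈ 0.430.
p = a·p₁ + b·p₂ ≈ (0.328, -0.923, 0.199); φ = arcsin(p_z) ≈ 11.46°, λ = atan2(p_y, p_x) ≈ -70.44°.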